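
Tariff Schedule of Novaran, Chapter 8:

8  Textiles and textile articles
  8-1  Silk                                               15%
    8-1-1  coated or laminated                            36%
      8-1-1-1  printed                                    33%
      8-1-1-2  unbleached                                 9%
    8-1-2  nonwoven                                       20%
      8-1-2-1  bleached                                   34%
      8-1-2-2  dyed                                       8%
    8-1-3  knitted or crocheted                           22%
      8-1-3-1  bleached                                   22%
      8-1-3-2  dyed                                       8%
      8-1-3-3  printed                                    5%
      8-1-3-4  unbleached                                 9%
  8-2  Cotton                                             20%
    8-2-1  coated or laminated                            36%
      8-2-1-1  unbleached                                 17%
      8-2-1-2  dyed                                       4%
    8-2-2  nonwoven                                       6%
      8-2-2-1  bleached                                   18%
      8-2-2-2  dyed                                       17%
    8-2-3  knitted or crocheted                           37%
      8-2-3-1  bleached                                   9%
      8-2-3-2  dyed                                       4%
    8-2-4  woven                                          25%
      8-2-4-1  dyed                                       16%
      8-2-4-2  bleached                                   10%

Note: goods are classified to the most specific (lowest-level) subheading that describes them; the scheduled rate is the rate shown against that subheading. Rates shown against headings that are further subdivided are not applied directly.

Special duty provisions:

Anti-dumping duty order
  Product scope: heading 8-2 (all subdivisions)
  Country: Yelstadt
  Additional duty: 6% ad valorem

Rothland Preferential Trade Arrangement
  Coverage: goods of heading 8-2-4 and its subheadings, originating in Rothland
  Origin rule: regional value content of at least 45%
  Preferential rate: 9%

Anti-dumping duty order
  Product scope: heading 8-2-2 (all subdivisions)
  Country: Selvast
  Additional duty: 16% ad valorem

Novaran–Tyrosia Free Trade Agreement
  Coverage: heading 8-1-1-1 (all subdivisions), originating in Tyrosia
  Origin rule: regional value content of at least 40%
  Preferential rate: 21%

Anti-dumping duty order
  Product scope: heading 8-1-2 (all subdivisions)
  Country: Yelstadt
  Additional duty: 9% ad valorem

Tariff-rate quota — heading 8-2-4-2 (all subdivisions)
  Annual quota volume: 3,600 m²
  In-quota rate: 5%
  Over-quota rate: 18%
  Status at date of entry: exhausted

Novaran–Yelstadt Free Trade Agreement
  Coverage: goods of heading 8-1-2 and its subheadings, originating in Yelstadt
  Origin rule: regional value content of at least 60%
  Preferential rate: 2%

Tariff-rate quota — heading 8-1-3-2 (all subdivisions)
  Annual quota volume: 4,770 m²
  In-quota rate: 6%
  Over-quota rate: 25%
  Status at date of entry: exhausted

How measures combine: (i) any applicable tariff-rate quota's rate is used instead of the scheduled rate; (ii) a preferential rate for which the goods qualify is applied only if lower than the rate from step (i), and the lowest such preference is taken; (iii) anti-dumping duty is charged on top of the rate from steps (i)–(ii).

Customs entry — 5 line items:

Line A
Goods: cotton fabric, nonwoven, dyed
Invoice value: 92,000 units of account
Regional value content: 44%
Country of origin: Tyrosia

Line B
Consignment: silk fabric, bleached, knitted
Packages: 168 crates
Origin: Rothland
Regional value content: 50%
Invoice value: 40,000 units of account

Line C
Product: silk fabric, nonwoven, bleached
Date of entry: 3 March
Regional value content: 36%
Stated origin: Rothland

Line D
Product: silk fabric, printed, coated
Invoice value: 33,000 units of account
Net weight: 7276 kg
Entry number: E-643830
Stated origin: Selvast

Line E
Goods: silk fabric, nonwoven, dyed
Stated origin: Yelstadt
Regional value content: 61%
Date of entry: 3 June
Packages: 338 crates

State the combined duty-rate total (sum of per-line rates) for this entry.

117%

Line A: cotton → 8-2; nonwoven → 8-2-2; dyed → 8-2-2-2. Scheduled 17%. Tyrosia agreement on 8-1-1-1: 8-2-2-2 not covered. → 17%.
Line B: silk → 8-1; knitted → 8-1-3; bleached → 8-1-3-1. Scheduled 22%. Rothland agreement on 8-2-4: 8-1-3-1 not covered. → 22%.
Line C: silk → 8-1; nonwoven → 8-1-2; bleached → 8-1-2-1. Scheduled 34%. Rothland agreement on 8-2-4: 8-1-2-1 not covered. → 34%.
Line D: silk → 8-1; coated → 8-1-1; printed → 8-1-1-1. Scheduled 33%. No special measure applies. → 33%.
Line E: silk → 8-1; nonwoven → 8-1-2; dyed → 8-1-2-2. Scheduled 8%. Yelstadt agreement on 8-1-2: RVC ≥ 60% → 2% available; preferential 2%; anti-dumping (Yelstadt, 8-1-2): +9%; total 2% + 9% = 11%. → 11%.
Sum: 17% + 22% + 34% + 33% + 11% = 117%.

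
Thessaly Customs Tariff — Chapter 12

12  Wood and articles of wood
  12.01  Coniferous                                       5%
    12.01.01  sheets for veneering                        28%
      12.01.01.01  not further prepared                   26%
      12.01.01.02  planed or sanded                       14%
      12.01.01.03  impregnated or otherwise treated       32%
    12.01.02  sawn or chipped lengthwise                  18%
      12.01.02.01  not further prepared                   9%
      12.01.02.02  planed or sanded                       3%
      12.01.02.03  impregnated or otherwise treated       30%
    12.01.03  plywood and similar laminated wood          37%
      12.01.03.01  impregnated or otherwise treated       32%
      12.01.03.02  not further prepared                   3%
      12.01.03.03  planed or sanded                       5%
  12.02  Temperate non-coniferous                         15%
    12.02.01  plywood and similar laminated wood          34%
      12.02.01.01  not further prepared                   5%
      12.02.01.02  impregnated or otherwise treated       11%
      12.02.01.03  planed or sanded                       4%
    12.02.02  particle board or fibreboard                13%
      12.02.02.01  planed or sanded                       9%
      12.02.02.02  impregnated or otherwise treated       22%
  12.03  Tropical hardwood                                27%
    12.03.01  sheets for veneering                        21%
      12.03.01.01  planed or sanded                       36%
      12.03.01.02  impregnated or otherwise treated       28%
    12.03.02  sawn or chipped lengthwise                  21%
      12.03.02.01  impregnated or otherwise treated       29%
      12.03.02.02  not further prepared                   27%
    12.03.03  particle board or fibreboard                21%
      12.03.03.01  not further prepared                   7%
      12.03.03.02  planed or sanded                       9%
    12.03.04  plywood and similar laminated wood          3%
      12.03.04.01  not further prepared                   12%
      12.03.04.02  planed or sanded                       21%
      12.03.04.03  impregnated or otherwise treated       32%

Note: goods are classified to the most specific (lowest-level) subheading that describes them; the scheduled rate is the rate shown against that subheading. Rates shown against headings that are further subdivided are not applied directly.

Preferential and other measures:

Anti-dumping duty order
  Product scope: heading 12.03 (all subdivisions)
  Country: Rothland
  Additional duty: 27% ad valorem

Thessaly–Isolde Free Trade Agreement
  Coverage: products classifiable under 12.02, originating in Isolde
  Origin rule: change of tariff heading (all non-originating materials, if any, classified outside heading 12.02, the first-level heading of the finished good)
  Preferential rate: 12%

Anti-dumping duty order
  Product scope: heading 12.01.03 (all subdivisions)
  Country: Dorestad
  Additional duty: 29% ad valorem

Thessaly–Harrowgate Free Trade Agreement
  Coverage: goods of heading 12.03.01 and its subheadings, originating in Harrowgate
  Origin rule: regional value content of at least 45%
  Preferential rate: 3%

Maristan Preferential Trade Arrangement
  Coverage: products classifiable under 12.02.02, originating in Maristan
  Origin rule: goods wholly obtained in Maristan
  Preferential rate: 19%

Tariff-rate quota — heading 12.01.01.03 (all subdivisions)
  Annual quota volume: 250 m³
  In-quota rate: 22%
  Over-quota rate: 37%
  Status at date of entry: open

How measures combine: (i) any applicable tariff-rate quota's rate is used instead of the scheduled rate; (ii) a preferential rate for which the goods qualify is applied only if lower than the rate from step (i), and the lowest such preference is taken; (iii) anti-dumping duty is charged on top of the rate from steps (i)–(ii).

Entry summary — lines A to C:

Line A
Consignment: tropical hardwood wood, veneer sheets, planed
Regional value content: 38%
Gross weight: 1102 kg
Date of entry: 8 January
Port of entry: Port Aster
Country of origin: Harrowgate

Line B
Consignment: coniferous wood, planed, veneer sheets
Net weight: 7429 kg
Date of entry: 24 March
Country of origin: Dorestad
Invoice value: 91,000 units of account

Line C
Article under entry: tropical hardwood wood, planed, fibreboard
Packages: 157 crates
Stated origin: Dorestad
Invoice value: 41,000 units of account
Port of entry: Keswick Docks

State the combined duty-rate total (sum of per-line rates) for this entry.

59%

Line A: tropical hardwood → 12.03; veneer sheets → 12.03.01; planed → 12.03.01.01. Scheduled 36%. Harrowgate agreement on 12.03.01: RVC < 45%. → 36%.
Line B: coniferous → 12.01; veneer sheets → 12.01.01; planed → 12.01.01.02. Scheduled 14%. No special measure applies. → 14%.
Line C: tropical hardwood → 12.03; fibreboard → 12.03.03; planed → 12.03.03.02. Scheduled 9%. No special measure applies. → 9%.
Sum: 36% + 14% + 9% = 59%.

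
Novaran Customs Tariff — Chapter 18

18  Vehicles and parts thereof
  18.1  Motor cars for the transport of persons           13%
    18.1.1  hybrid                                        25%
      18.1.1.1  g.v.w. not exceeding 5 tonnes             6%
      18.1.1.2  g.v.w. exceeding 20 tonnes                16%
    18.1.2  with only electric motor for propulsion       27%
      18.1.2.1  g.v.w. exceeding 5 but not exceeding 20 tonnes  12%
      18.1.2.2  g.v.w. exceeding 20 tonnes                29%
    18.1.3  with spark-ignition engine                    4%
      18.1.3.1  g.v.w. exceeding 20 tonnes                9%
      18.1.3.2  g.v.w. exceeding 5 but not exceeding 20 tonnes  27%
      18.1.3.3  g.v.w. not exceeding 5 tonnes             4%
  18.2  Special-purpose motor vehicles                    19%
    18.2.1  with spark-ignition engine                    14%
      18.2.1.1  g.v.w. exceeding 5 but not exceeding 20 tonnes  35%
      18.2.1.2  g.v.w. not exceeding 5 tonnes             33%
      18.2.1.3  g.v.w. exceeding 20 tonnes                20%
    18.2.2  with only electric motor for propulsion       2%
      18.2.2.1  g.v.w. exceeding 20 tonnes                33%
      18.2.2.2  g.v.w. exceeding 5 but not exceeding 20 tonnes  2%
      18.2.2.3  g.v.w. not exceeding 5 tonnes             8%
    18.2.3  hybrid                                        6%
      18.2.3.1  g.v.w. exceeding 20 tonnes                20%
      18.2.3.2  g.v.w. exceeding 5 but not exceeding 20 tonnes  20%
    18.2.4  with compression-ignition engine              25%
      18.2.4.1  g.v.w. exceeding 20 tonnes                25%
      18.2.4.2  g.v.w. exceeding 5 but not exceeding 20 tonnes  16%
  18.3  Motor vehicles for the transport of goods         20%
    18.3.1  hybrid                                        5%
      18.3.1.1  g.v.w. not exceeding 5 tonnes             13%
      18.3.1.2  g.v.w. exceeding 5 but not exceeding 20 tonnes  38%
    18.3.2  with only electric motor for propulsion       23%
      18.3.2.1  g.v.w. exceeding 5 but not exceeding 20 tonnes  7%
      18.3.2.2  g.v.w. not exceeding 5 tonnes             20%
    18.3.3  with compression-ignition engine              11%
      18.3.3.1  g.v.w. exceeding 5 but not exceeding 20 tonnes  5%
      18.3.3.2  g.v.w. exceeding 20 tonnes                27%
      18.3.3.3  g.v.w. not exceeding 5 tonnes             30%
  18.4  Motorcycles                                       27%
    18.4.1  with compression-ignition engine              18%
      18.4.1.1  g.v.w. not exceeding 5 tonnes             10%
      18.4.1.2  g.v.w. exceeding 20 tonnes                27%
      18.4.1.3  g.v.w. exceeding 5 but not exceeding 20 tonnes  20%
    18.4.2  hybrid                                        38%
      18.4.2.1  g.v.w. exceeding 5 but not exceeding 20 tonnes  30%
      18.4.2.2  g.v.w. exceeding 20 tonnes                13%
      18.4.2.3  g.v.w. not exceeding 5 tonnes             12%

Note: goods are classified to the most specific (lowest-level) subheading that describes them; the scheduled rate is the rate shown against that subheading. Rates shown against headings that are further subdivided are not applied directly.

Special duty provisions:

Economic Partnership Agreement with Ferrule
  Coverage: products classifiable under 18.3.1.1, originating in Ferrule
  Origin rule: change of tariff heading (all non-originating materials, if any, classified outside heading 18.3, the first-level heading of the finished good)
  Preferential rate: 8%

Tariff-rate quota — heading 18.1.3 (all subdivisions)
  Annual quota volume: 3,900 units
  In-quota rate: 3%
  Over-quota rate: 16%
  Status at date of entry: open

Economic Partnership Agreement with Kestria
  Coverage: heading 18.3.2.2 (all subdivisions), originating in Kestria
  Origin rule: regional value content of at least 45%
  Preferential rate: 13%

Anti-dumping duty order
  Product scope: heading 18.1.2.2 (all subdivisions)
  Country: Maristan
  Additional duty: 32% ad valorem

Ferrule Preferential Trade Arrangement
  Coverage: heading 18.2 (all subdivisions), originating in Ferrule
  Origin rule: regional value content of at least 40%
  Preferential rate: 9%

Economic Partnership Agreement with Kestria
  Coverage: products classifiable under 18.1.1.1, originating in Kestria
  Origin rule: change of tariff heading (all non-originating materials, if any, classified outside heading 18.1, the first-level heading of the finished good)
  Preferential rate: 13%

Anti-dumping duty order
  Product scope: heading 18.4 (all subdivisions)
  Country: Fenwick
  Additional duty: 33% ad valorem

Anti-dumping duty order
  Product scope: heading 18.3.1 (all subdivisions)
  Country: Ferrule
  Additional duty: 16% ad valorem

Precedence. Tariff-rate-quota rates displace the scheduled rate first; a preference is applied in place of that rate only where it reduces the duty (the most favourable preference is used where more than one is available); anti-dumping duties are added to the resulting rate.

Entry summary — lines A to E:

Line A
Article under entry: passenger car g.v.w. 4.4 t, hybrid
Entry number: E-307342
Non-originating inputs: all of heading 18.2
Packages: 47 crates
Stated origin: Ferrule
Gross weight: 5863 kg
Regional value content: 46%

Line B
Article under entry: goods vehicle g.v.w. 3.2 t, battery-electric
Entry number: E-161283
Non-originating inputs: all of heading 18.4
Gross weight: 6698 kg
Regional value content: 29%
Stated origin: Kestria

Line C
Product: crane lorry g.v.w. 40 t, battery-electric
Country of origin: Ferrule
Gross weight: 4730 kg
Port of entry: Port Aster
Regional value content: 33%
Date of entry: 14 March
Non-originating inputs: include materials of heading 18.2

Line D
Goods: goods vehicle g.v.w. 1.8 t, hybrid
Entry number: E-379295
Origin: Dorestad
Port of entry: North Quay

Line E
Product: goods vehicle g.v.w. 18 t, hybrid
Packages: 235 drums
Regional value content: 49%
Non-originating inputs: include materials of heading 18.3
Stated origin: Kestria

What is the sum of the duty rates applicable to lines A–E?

Line A: passenger car → 18.1; hybrid → 18.1.1; g.v.w. 4.4 t → 18.1.1.1. Scheduled 6%. Ferrule agreement on 18.3.1.1: 18.1.1.1 not covered; Ferrule agreement on 18.2: 18.1.1.1 not covered. → 6%.
Line B: goods vehicle → 18.3; battery-electric → 18.3.2; g.v.w. 3.2 t → 18.3.2.2. Scheduled 20%. Kestria agreement on 18.3.2.2: RVC < 45%; Kestria agreement on 18.1.1.1: 18.3.2.2 not covered. → 20%.
Line C: crane lorry → 18.2; battery-electric → 18.2.2; g.v.w. 40 t → 18.2.2.1. Scheduled 33%. Ferrule agreement on 18.3.1.1: 18.2.2.1 not covered; Ferrule agreement on 18.2: RVC < 40%. → 33%.
Line D: goods vehicle → 18.3; hybrid → 18.3.1; g.v.w. 1.8 t → 18.3.1.1. Scheduled 13%. No special measure applies. → 13%.
Line E: goods vehicle → 18.3; hybrid → 18.3.1; g.v.w. 18 t → 18.3.1.2. Scheduled 38%. Kestria agreement on 18.3.2.2: 18.3.1.2 not covered; Kestria agreement on 18.1.1.1: 18.3.1.2 not covered. → 38%.
Sum: 6% + 20% + 33% + 13% + 38% = 110%.

110%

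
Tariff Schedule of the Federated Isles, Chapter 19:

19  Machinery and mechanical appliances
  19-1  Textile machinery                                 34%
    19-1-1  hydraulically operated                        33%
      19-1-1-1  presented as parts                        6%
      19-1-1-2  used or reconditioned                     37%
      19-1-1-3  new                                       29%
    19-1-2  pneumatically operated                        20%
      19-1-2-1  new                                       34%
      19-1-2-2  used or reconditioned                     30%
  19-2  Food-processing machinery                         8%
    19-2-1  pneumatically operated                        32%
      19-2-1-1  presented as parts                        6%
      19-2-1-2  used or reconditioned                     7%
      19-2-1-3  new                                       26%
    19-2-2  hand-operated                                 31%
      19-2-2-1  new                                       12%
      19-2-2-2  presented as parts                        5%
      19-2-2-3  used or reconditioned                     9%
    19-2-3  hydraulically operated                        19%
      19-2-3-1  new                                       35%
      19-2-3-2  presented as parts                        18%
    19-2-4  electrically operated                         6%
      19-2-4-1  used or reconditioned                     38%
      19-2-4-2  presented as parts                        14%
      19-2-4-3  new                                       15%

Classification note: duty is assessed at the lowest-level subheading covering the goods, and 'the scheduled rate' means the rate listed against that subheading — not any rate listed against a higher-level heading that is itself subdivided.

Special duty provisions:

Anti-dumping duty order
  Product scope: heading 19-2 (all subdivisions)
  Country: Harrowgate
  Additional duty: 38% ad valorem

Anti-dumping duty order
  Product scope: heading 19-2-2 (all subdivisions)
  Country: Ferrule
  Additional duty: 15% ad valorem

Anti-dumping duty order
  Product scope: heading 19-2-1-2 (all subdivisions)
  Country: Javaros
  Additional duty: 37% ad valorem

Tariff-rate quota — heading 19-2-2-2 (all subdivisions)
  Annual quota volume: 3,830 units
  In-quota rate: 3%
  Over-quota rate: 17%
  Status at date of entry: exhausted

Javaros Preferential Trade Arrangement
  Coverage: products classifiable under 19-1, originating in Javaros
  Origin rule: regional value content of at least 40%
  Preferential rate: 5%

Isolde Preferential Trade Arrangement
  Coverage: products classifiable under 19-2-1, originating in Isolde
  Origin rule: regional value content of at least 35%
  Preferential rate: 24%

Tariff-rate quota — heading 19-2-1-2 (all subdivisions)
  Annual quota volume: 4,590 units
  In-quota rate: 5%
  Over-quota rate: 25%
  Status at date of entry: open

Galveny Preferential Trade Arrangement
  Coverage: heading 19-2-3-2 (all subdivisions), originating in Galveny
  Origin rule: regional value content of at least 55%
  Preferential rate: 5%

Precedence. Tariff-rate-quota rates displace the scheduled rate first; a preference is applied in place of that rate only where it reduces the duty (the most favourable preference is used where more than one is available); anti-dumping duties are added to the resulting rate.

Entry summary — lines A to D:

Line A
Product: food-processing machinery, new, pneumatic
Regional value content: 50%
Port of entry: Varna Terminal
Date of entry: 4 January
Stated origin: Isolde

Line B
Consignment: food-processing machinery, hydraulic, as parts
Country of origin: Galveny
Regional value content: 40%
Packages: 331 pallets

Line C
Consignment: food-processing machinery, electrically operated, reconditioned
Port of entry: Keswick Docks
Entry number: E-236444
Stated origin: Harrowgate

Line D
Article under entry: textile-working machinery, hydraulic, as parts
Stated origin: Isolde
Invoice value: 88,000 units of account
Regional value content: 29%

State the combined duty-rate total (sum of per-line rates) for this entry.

Line A: food-processing → 19-2; pneumatic → 19-2-1; new → 19-2-1-3. Scheduled 26%. Isolde agreement on 19-2-1: RVC ≥ 35% → 24% available; preferential 24%. → 24%.
Line B: food-processing → 19-2; hydraulic → 19-2-3; as parts → 19-2-3-2. Scheduled 18%. Galveny agreement on 19-2-3-2: RVC < 55%. → 18%.
Line C: food-processing → 19-2; electrically operated → 19-2-4; reconditioned → 19-2-4-1. Scheduled 38%. anti-dumping (Harrowgate, 19-2): +38%; total 38% + 38% = 76%. → 76%.
Line D: textile-working → 19-1; hydraulic → 19-1-1; as parts → 19-1-1-1. Scheduled 6%. Isolde agreement on 19-2-1: 19-1-1-1 not covered. → 6%.
Sum: 24% + 18% + 76% + 6% = 124%.

124%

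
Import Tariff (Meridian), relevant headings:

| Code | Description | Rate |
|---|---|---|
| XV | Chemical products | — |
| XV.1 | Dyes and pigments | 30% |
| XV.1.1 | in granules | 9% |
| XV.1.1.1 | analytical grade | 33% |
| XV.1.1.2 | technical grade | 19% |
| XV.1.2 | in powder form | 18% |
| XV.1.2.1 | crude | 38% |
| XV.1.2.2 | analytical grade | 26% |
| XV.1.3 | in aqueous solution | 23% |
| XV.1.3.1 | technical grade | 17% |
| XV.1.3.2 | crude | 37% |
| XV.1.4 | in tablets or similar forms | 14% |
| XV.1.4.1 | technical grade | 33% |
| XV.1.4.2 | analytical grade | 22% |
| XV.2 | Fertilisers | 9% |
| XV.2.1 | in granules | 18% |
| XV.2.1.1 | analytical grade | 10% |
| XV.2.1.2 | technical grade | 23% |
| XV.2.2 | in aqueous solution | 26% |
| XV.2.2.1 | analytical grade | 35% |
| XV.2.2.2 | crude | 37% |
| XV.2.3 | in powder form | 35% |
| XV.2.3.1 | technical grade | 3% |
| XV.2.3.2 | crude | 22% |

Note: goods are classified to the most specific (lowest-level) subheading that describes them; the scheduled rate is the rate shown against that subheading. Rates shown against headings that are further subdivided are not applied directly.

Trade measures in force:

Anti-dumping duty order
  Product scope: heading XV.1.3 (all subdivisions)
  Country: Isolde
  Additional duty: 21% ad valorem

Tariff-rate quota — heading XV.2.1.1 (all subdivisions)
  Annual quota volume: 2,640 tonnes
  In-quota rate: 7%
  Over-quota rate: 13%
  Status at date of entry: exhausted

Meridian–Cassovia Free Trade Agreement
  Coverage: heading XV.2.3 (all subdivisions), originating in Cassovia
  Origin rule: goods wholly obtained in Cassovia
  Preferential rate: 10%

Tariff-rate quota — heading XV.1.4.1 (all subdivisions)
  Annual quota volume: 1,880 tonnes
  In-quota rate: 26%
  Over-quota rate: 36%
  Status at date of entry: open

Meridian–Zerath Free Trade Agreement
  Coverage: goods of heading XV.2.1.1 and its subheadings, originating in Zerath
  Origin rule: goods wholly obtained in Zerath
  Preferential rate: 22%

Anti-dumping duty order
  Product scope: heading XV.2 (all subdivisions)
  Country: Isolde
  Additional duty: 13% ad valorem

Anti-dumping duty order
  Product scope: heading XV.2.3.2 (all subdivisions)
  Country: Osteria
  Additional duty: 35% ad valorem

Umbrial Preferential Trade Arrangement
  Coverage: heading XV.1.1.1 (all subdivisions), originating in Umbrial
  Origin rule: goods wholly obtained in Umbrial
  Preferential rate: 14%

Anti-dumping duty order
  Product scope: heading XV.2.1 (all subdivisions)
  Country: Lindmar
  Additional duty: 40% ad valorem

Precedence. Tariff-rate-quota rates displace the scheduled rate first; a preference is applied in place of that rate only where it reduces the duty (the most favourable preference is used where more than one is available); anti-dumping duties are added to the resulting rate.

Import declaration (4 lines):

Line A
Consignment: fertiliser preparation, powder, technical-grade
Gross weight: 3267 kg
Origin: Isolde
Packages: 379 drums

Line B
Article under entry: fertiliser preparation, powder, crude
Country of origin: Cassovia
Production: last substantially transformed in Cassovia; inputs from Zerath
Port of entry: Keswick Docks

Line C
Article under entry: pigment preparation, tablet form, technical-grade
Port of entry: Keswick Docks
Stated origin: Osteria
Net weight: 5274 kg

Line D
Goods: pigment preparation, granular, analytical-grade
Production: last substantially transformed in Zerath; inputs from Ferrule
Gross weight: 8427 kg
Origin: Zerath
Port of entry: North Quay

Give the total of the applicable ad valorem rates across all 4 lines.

97%

Line A: fertiliser → XV.2; powder → XV.2.3; technical-grade → XV.2.3.1. Scheduled 3%. anti-dumping (Isolde, XV.2): +13%; total 3% + 13% = 16%. → 16%.
Line B: fertiliser → XV.2; powder → XV.2.3; crude → XV.2.3.2. Scheduled 22%. Cassovia agreement on XV.2.3: not wholly obtained. → 22%.
Line C: pigment → XV.1; tablet form → XV.1.4; technical-grade → XV.1.4.1. Scheduled 33%. quota on XV.1.4.1 open → in-quota 26%. → 26%.
Line D: pigment → XV.1; granular → XV.1.1; analytical-grade → XV.1.1.1. Scheduled 33%. Zerath agreement on XV.2.1.1: XV.1.1.1 not covered. → 33%.
Sum: 16% + 22% + 26% + 33% = 97%.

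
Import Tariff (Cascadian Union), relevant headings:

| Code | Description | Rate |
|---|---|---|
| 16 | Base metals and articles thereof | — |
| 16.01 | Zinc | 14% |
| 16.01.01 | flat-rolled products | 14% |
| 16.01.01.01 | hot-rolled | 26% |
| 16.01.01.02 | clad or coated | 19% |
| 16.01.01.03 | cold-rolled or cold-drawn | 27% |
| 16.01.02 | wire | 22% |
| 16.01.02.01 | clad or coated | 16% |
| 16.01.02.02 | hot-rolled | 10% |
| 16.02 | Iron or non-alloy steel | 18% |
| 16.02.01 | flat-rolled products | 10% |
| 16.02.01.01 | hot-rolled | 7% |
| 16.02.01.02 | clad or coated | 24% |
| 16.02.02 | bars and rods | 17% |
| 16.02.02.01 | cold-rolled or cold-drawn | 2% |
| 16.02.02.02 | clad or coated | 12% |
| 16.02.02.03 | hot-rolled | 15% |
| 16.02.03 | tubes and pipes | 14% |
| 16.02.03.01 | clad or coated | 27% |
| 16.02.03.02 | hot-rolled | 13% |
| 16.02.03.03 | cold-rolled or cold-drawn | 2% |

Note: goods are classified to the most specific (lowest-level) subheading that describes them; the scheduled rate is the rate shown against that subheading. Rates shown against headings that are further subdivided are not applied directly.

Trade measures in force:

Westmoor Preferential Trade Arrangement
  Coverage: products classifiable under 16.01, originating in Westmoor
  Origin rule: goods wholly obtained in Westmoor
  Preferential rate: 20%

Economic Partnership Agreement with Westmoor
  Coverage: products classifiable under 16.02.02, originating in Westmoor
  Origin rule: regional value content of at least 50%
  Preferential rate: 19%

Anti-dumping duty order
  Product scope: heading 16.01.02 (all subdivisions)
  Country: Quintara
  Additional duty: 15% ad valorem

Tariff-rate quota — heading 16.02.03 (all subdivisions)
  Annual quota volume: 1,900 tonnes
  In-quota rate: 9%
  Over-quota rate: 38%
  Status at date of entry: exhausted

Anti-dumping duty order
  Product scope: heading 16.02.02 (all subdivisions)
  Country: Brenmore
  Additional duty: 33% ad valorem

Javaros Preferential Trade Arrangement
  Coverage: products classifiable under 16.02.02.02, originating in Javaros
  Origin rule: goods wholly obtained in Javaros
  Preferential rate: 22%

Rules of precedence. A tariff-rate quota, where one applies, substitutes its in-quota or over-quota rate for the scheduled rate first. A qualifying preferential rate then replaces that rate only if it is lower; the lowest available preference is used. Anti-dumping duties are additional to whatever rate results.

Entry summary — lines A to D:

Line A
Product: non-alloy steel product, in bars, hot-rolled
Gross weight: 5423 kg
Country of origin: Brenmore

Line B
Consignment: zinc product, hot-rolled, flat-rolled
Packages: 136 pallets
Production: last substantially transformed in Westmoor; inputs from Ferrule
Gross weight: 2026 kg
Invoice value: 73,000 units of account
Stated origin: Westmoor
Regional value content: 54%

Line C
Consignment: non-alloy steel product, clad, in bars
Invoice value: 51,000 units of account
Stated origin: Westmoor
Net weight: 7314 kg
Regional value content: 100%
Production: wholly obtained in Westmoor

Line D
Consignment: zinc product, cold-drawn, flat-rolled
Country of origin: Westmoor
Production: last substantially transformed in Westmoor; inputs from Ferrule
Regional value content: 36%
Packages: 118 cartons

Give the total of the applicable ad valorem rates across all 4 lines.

Line A: non-alloy steel → 16.02; in bars → 16.02.02; hot-rolled → 16.02.02.03. Scheduled 15%. anti-dumping (Brenmore, 16.02.02): +33%; total 15% + 33% = 48%. → 48%.
Line B: zinc → 16.01; flat-rolled → 16.01.01; hot-rolled → 16.01.01.01. Scheduled 26%. Westmoor agreement on 16.01: not wholly obtained; Westmoor agreement on 16.02.02: 16.01.01.01 not covered. → 26%.
Line C: non-alloy steel → 16.02; in bars → 16.02.02; clad → 16.02.02.02. Scheduled 12%. Westmoor agreement on 16.01: 16.02.02.02 not covered; Westmoor agreement on 16.02.02: RVC ≥ 50% → 19% available; preference 19% not lower than 12% → no reduction. → 12%.
Line D: zinc → 16.01; flat-rolled → 16.01.01; cold-drawn → 16.01.01.03. Scheduled 27%. Westmoor agreement on 16.01: not wholly obtained; Westmoor agreement on 16.02.02: 16.01.01.03 not covered. → 27%.
Sum: 48% + 26% + 12% + 27% = 113%.

113%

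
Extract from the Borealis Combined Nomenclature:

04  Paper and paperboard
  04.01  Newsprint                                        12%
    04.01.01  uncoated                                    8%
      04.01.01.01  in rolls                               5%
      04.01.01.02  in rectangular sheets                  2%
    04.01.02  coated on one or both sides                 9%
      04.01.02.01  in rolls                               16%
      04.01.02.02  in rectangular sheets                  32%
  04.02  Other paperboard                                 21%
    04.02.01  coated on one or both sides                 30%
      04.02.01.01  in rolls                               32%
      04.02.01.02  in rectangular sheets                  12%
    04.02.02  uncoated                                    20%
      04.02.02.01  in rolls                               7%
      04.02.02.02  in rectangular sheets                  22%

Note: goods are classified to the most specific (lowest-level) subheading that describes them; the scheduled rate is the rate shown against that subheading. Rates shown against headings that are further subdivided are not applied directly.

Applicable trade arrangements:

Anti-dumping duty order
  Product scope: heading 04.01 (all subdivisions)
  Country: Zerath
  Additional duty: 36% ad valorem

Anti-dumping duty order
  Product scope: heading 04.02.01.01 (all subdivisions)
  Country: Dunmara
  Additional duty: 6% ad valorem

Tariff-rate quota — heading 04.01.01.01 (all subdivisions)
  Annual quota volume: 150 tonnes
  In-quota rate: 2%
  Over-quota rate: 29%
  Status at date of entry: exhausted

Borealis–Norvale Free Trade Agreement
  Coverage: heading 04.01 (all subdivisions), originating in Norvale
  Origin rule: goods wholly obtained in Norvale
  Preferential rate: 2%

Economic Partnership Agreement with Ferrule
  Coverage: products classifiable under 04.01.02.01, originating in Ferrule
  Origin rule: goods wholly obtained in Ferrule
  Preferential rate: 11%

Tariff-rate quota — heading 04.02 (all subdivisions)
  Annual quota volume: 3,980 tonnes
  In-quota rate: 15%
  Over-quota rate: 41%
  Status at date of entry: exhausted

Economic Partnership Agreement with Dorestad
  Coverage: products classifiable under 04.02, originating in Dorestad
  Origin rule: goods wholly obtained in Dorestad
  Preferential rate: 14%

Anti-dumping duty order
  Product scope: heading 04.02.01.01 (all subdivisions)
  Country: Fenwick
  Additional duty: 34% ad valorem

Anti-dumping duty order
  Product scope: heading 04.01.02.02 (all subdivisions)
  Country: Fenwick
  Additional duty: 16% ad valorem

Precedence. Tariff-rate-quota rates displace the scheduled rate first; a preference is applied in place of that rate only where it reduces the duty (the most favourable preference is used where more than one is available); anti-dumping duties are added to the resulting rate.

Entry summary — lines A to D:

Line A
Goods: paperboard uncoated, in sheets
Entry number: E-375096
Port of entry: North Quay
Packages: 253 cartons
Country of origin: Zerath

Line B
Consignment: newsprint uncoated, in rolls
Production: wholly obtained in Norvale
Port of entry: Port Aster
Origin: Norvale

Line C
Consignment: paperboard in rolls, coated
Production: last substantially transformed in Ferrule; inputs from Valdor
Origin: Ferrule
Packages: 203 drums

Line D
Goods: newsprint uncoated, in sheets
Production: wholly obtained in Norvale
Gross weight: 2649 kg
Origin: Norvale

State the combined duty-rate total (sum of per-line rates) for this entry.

86%

Line A: paperboard → 04.02; uncoated → 04.02.02; in sheets → 04.02.02.02. Scheduled 22%. quota on 04.02 exhausted → over-quota 41%. → 41%.
Line B: newsprint → 04.01; uncoated → 04.01.01; in rolls → 04.01.01.01. Scheduled 5%. quota on 04.01.01.01 exhausted → over-quota 29%; Norvale agreement on 04.01: wholly obtained → 2% available; preferential 2%. → 2%.
Line C: paperboard → 04.02; coated → 04.02.01; in rolls → 04.02.01.01. Scheduled 32%. quota on 04.02 exhausted → over-quota 41%; Ferrule agreement on 04.01.02.01: 04.02.01.01 not covered. → 41%.
Line D: newsprint → 04.01; uncoated → 04.01.01; in sheets → 04.01.01.02. Scheduled 2%. Norvale agreement on 04.01: wholly obtained → 2% available; preference 2% not lower than 2% → no reduction. → 2%.
Sum: 41% + 2% + 41% + 2% = 86%.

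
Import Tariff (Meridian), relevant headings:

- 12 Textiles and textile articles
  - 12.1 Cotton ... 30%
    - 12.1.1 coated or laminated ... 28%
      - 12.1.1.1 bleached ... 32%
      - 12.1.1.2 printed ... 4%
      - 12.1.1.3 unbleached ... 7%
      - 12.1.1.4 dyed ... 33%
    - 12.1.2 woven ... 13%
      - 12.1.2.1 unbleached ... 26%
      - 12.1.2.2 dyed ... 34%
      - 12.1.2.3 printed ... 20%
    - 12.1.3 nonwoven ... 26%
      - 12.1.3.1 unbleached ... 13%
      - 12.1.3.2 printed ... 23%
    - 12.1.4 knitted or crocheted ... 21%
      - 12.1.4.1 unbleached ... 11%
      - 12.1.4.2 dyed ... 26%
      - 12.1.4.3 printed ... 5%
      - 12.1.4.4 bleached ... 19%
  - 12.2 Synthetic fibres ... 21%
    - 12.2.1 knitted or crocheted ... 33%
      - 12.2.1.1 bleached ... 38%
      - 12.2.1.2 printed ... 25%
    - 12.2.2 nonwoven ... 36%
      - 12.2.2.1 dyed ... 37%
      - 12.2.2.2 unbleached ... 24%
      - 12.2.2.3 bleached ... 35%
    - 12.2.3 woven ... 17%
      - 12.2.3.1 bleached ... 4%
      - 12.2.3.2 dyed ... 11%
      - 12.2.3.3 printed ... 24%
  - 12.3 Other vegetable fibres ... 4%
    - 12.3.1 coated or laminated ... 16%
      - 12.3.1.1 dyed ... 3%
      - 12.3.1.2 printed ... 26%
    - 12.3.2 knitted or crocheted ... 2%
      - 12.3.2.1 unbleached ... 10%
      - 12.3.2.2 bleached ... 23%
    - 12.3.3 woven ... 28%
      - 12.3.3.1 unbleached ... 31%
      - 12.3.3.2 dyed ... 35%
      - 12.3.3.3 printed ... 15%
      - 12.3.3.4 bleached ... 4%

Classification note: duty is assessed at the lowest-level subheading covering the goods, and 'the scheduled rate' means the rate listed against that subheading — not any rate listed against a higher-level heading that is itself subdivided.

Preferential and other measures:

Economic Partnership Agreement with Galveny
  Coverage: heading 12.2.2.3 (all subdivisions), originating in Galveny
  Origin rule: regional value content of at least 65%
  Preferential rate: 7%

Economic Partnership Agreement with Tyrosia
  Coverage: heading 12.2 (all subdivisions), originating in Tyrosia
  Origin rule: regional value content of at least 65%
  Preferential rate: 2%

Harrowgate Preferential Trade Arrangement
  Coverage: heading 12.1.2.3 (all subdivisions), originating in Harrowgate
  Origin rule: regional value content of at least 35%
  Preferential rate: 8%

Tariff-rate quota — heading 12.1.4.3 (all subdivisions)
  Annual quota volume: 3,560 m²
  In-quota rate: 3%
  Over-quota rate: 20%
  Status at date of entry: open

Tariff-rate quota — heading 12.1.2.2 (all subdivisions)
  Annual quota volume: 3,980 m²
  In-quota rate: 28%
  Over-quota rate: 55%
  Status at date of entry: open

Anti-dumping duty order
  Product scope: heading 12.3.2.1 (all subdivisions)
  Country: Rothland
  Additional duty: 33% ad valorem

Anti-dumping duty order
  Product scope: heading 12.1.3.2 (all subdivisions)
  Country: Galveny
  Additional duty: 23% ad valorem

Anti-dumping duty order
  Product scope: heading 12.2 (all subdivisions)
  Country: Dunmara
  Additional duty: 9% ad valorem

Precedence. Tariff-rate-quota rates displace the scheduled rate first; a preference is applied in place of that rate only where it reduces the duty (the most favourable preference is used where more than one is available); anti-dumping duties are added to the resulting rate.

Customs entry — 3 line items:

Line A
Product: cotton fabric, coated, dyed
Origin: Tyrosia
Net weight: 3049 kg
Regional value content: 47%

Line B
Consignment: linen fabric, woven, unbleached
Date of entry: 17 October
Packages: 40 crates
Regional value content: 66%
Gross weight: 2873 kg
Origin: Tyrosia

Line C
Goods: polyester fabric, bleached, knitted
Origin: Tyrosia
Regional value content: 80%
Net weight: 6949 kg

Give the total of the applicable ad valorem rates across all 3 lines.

66%

Line A: cotton → 12.1; coated → 12.1.1; dyed → 12.1.1.4. Scheduled 33%. Tyrosia agreement on 12.2: 12.1.1.4 not covered. → 33%.
Line B: linen → 12.3; woven → 12.3.3; unbleached → 12.3.3.1. Scheduled 31%. Tyrosia agreement on 12.2: 12.3.3.1 not covered. → 31%.
Line C: polyester → 12.2; knitted → 12.2.1; bleached → 12.2.1.1. Scheduled 38%. Tyrosia agreement on 12.2: RVC ≥ 65% → 2% available; preferential 2%. → 2%.
Sum: 33% + 31% + 2% = 66%.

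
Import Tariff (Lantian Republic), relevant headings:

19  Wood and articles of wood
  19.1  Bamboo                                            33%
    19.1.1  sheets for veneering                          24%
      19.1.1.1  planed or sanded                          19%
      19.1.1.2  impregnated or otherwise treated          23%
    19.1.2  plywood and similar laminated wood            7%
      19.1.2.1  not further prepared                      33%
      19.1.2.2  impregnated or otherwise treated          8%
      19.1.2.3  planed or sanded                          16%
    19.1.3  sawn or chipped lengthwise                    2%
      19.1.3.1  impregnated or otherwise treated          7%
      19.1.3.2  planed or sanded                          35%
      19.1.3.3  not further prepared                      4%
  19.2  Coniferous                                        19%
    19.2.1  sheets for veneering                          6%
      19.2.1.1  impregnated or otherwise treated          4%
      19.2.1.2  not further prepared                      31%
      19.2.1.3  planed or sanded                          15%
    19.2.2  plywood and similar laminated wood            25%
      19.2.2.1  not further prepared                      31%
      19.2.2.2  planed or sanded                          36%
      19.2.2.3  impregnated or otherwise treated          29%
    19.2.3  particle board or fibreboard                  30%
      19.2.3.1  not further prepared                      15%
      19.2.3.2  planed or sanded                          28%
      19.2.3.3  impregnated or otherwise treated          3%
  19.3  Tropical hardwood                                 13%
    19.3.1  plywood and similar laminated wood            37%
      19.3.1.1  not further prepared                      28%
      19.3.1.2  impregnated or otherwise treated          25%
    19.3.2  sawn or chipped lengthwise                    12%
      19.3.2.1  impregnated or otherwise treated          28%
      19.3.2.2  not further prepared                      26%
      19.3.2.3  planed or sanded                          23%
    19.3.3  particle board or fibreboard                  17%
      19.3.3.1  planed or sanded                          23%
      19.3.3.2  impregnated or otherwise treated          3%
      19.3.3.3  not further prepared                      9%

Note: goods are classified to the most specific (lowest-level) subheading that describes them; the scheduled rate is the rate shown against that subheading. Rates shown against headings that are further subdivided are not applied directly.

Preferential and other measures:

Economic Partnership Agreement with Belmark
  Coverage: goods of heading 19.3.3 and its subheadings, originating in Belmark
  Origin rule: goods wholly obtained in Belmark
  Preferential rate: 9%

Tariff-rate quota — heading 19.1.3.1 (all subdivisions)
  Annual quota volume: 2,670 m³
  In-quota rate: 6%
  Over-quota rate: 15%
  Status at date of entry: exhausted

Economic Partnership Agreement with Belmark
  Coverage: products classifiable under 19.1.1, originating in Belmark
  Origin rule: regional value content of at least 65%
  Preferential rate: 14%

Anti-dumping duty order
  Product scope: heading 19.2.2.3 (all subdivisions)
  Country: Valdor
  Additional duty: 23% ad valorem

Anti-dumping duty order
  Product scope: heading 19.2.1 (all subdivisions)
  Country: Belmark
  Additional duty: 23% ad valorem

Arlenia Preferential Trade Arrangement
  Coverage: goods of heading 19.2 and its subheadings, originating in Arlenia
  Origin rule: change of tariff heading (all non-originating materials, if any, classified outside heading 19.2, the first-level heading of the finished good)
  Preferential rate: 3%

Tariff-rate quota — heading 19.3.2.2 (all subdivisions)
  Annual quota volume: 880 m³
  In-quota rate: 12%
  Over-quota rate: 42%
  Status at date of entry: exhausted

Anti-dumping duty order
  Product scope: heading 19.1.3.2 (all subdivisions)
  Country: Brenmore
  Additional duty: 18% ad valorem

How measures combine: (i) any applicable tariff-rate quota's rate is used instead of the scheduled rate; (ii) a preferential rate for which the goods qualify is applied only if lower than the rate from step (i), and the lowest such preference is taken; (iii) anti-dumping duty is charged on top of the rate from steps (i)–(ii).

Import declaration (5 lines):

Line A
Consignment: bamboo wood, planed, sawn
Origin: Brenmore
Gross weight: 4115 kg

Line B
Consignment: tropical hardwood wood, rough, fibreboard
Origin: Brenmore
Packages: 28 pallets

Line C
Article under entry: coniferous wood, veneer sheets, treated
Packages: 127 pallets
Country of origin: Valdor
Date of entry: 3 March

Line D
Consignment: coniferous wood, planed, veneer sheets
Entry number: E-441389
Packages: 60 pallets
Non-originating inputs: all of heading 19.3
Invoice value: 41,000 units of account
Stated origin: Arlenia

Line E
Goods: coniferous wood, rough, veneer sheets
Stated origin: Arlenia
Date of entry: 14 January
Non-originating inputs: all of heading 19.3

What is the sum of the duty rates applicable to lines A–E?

Line A: bamboo → 19.1; sawn → 19.1.3; planed → 19.1.3.2. Scheduled 35%. anti-dumping (Brenmore, 19.1.3.2): +18%; total 35% + 18% = 53%. → 53%.
Line B: tropical hardwood → 19.3; fibreboard → 19.3.3; rough → 19.3.3.3. Scheduled 9%. No special measure applies. → 9%.
Line C: coniferous → 19.2; veneer sheets → 19.2.1; treated → 19.2.1.1. Scheduled 4%. No special measure applies. → 4%.
Line D: coniferous → 19.2; veneer sheets → 19.2.1; planed → 19.2.1.3. Scheduled 15%. Arlenia agreement on 19.2: CTH met → 3% available; preferential 3%. → 3%.
Line E: coniferous → 19.2; veneer sheets → 19.2.1; rough → 19.2.1.2. Scheduled 31%. Arlenia agreement on 19.2: CTH met → 3% available; preferential 3%. → 3%.
Sum: 53% + 9% + 4% + 3% + 3% = 72%.

72%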